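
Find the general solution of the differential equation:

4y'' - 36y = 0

Characteristic equation: 4r² - 36 = 0
Divide by 4: r² - 9 = 0
Roots: r = 3, -3 (distinct real)
General solution: y = C₁e^(3x) + C₂e^(-3x)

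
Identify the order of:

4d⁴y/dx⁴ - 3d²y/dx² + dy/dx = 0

The order is 4 (highest derivative is of order 4).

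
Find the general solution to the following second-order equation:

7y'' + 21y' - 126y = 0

Characteristic equation: 7r² + 21r - 126 = 0
Divide by 7: r² + 3r - 18 = 0
Roots: r = 3, -6 (distinct real)
General solution: y = C₁e^(3x) + C₂e^(-6x)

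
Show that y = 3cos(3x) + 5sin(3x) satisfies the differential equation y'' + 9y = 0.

Verification:
y'' = -27cos(3x) - 45sin(3x)
y'' + 9y = 0 ✓

Yes, it is a solution.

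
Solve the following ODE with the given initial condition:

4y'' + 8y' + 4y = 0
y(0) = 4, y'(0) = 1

General solution: y = (C₁ + C₂x)e^(-x)
Repeated root r = -1
Applying ICs: C₁ = 4, C₂ = 5
Particular solution: y = (4 + 5x)e^(-x)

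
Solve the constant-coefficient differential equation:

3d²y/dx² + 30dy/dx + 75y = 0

Characteristic equation: 3r² + 30r + 75 = 0
Divide by 3: r² + 10r + 25 = 0
Factored: (r + 5)² = 0
Repeated root: r = -5
General solution: y = (C₁ + C₂x)e^(-5x)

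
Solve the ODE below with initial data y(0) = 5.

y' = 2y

General solution: y = Ce^(2x)
Applying IC y(0) = 5:
Particular solution: y = 5e^(2x)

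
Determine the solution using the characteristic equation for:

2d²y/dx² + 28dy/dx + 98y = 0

Characteristic equation: 2r² + 28r + 98 = 0
Divide by 2: r² + 14r + 49 = 0
Factored: (r + 7)² = 0
Repeated root: r = -7
General solution: y = (C₁ + C₂x)e^(-7x)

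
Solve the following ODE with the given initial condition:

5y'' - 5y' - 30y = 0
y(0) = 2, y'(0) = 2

General solution: y = C₁e^(3x) + C₂e^(-2x)
Applying ICs: C₁ = 6/5, C₂ = 4/5
Particular solution: y = (6/5)e^(3x) + (4/5)e^(-2x)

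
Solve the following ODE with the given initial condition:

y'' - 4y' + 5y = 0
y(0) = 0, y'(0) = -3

General solution: y = e^(2x)(C₁cos(x) + C₂sin(x))
Complex roots r = 2 ± i
Applying ICs: C₁ = 0, C₂ = -3
Particular solution: y = e^(2x)(-3sin(x))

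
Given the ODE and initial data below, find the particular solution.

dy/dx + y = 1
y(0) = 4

General solution: y = 1 + Ce^(-x)
Applying y(0) = 4: C = 4 - 1 = 3
Particular solution: y = 1 + 3e^(-x)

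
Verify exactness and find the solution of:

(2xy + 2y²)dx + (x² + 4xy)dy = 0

Verify exactness: ∂M/∂y = ∂N/∂x ✓
Find F(x,y) such that ∂F/∂x = M, ∂F/∂y = N
Solution: x²y + 2xy² = C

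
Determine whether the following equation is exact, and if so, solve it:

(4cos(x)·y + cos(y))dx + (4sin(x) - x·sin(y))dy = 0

Verify exactness: ∂M/∂y = ∂N/∂x ✓
Find F(x,y) such that ∂F/∂x = M, ∂F/∂y = N
Solution: 4sin(x)·y + x·cos(y) = C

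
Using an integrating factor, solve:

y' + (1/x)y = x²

Using integrating factor method:

General solution: y = (1/4)x^3 + C/x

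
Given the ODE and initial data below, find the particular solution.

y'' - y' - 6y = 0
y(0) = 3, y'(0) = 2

General solution: y = C₁e^(3x) + C₂e^(-2x)
Applying ICs: C₁ = 8/5, C₂ = 7/5
Particular solution: y = (8/5)e^(3x) + (7/5)e^(-2x)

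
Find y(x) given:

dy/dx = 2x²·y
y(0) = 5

General solution: y = Ce^(2x³/3)
Applying IC y(0) = 5:
Particular solution: y = 5e^(2x³/3)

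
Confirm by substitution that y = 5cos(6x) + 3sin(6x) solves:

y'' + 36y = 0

Verification:
y'' = -180cos(6x) - 108sin(6x)
y'' + 36y = 0 ✓

Yes, it is a solution.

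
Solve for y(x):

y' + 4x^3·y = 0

Using integrating factor method:

General solution: y = Ce^(-x^4)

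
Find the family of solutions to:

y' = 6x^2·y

Separating variables and integrating:
ln|y| = 2x^3 + C

General solution: y = Ce^(2x^3)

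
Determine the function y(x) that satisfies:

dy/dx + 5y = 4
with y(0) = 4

General solution: y = 4/5 + Ce^(-5x)
Applying y(0) = 4: C = 4 - 4/5 = 16/5
Particular solution: y = 4/5 + (16/5)e^(-5x)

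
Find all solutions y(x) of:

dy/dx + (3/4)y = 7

Using integrating factor method:

General solution: y = 28/3 + Ce^(-3x/4)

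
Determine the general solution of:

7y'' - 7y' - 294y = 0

Characteristic equation: 7r² - 7r - 294 = 0
Divide by 7: r² - r - 42 = 0
Roots: r = 7, -6 (distinct real)
General solution: y = C₁e^(7x) + C₂e^(-6x)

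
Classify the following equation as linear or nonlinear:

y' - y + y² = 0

Nonlinear (y² term)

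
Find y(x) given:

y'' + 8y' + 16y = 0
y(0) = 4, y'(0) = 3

General solution: y = (C₁ + C₂x)e^(-4x)
Repeated root r = -4
Applying ICs: C₁ = 4, C₂ = 19
Particular solution: y = (4 + 19x)e^(-4x)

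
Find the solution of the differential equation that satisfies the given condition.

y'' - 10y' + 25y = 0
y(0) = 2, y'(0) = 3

General solution: y = (C₁ + C₂x)e^(5x)
Repeated root r = 5
Applying ICs: C₁ = 2, C₂ = -7
Particular solution: y = (2 - 7x)e^(5x)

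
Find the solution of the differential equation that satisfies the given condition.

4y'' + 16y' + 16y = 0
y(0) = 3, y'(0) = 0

General solution: y = (C₁ + C₂x)e^(-2x)
Repeated root r = -2
Applying ICs: C₁ = 3, C₂ = 6
Particular solution: y = (3 + 6x)e^(-2x)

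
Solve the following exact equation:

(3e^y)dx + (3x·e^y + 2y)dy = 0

Verify exactness: ∂M/∂y = ∂N/∂x ✓
Find F(x,y) such that ∂F/∂x = M, ∂F/∂y = N
Solution: 3x·e^y + y² = C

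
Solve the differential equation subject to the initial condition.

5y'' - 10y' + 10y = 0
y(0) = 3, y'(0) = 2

General solution: y = e^x(C₁cos(x) + C₂sin(x))
Complex roots r = 1 ± i
Applying ICs: C₁ = 3, C₂ = -1
Particular solution: y = e^x(3cos(x) - sin(x))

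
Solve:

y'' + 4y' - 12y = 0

Characteristic equation: r² + 4r - 12 = 0
Roots: r = 2, -6 (distinct real)
General solution: y = C₁e^(2x) + C₂e^(-6x)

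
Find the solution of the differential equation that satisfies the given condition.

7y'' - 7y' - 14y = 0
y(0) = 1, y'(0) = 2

General solution: y = C₁e^(2x) + C₂e^(-x)
Applying ICs: C₁ = 1, C₂ = 0
Particular solution: y = e^(2x)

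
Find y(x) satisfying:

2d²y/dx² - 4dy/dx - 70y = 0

Characteristic equation: 2r² - 4r - 70 = 0
Divide by 2: r² - 2r - 35 = 0
Roots: r = 7, -5 (distinct real)
General solution: y = C₁e^(7x) + C₂e^(-5x)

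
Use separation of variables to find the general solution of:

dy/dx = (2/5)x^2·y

Separating variables and integrating:
ln|y| = 2x^3/15 + C

General solution: y = Ce^(2x^3/15)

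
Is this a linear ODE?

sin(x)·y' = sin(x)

Yes. Linear (y and its derivatives appear to the first power only, no products of y terms)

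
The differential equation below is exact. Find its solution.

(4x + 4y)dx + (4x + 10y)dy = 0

Verify exactness: ∂M/∂y = ∂N/∂x ✓
Find F(x,y) such that ∂F/∂x = M, ∂F/∂y = N
Solution: 2x² + 4xy + 5y² = C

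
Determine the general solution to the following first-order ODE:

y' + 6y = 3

Using integrating factor method:

General solution: y = 1/2 + Ce^(-6x)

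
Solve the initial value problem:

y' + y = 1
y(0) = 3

General solution: y = 1 + Ce^(-x)
Applying y(0) = 3: C = 3 - 1 = 2
Particular solution: y = 1 + 2e^(-x)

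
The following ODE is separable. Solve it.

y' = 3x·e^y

Separating variables and integrating:
-e^(-y) = 3x²/2 + C

General solution: y = -ln(C - 3x²/2)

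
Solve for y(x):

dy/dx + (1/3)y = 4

Using integrating factor method:

General solution: y = 12 + Ce^(-x/3)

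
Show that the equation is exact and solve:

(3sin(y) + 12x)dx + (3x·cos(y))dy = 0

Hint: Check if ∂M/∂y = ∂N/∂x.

Verify exactness: ∂M/∂y = ∂N/∂x ✓
Find F(x,y) such that ∂F/∂x = M, ∂F/∂y = N
Solution: 3x·sin(y) + 6x² = C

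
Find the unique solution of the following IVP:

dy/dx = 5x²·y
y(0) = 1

General solution: y = Ce^(5x³/3)
Applying IC y(0) = 1:
Particular solution: y = e^(5x³/3)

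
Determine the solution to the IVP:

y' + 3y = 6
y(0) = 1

General solution: y = 2 + Ce^(-3x)
Applying y(0) = 1: C = 1 - 2 = -1
Particular solution: y = 2 - e^(-3x)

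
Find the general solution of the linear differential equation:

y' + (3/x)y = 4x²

Using integrating factor method:

General solution: y = (2/3)x^3 + Cx^(-3)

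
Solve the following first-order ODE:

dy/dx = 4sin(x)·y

Separating variables and integrating:
ln|y| = -4cos(x) + C

General solution: y = Ce^(-4cos(x))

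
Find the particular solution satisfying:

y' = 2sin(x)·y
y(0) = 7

General solution: y = Ce^(-2cos(x))
Applying IC y(0) = 7:
Particular solution: y = 7e^(2(1-cos(x)))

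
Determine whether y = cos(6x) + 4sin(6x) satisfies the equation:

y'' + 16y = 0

Verification:
y'' = -36cos(6x) - 144sin(6x)
y'' + 16y ≠ 0 (frequency mismatch: got 36 instead of 16)

No, it is not a solution.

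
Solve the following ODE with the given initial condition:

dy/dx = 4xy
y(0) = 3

General solution: y = Ce^(2x²)
Applying IC y(0) = 3:
Particular solution: y = 3e^(2x²)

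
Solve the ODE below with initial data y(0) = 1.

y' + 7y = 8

General solution: y = 8/7 + Ce^(-7x)
Applying y(0) = 1: C = 1 - 8/7 = -1/7
Particular solution: y = 8/7 - (1/7)e^(-7x)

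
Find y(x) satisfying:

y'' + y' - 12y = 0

Characteristic equation: r² + r - 12 = 0
Roots: r = 3, -4 (distinct real)
General solution: y = C₁e^(3x) + C₂e^(-4x)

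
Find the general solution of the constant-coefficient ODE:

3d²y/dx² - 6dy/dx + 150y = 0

Characteristic equation: 3r² - 6r + 150 = 0
Divide by 3: r² - 2r + 50 = 0
Roots: r = 1 ± 7i (complex conjugates)
General solution: y = e^x(C₁cos(7x) + C₂sin(7x))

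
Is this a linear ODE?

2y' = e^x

Yes. Linear (y and its derivatives appear to the first power only, no products of y terms)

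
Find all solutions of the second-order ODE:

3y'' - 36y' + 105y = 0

Characteristic equation: 3r² - 36r + 105 = 0
Divide by 3: r² - 12r + 35 = 0
Roots: r = 5, 7 (distinct real)
General solution: y = C₁e^(5x) + C₂e^(7x)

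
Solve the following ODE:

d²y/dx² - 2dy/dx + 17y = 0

Characteristic equation: r² - 2r + 17 = 0
Roots: r = 1 ± 4i (complex conjugates)
General solution: y = e^x(C₁cos(4x) + C₂sin(4x))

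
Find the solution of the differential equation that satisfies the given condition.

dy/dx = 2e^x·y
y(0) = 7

General solution: y = Ce^(2e^x)
Applying IC y(0) = 7:
Particular solution: y = 7e^(2(e^x - 1))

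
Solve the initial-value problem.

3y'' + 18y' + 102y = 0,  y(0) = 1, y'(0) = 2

General solution: y = e^(-3x)(C₁cos(5x) + C₂sin(5x))
Complex roots r = -3 ± 5i
Applying ICs: C₁ = 1, C₂ = 1
Particular solution: y = e^(-3x)(cos(5x) + sin(5x))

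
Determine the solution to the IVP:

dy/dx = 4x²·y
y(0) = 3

General solution: y = Ce^(4x³/3)
Applying IC y(0) = 3:
Particular solution: y = 3e^(4x³/3)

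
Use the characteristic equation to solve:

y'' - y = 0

Characteristic equation: r² - 1 = 0
Roots: r = 1, -1 (distinct real)
General solution: y = C₁e^x + C₂e^(-x)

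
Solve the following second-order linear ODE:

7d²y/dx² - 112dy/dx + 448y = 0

Characteristic equation: 7r² - 112r + 448 = 0
Divide by 7: r² - 16r + 64 = 0
Factored: (r - 8)² = 0
Repeated root: r = 8
General solution: y = (C₁ + C₂x)e^(8x)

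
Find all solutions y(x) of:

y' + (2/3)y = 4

Using integrating factor method:

General solution: y = 6 + Ce^(-2x/3)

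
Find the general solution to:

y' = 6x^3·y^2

Separating variables and integrating:
-1/y = 3x^4/2 + C

General solution: y^-1 = (-3/2)x^4 + C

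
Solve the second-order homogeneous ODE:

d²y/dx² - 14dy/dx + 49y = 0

Characteristic equation: r² - 14r + 49 = 0
Factored: (r - 7)² = 0
Repeated root: r = 7
General solution: y = (C₁ + C₂x)e^(7x)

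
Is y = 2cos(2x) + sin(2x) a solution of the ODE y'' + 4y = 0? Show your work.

Verification:
y'' = -8cos(2x) - 4sin(2x)
y'' + 4y = 0 ✓

Yes, it is a solution.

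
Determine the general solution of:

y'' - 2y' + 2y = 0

Characteristic equation: r² - 2r + 2 = 0
Roots: r = 1 ± i (complex conjugates)
General solution: y = e^x(C₁cos(x) + C₂sin(x))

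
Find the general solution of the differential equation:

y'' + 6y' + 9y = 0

Characteristic equation: r² + 6r + 9 = 0
Factored: (r + 3)² = 0
Repeated root: r = -3
General solution: y = (C₁ + C₂x)e^(-3x)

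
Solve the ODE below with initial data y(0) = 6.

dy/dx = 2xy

General solution: y = Ce^(x²)
Applying IC y(0) = 6:
Particular solution: y = 6e^(x²)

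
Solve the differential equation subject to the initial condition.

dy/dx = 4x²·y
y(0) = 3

General solution: y = Ce^(4x³/3)
Applying IC y(0) = 3:
Particular solution: y = 3e^(4x³/3)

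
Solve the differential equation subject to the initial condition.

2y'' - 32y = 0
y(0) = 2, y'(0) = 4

General solution: y = C₁e^(4x) + C₂e^(-4x)
Applying ICs: C₁ = 3/2, C₂ = 1/2
Particular solution: y = (3/2)e^(4x) + (1/2)e^(-4x)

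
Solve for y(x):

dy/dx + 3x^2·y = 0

Using integrating factor method:

General solution: y = Ce^(-x^3)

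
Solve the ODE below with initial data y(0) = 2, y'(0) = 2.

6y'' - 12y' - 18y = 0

General solution: y = C₁e^(3x) + C₂e^(-x)
Applying ICs: C₁ = 1, C₂ = 1
Particular solution: y = e^(3x) + e^(-x)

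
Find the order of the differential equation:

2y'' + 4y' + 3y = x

The order is 2 (highest derivative is of order 2).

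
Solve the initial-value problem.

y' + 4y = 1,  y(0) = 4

General solution: y = 1/4 + Ce^(-4x)
Applying y(0) = 4: C = 4 - 1/4 = 15/4
Particular solution: y = 1/4 + (15/4)e^(-4x)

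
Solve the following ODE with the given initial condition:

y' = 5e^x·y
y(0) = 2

General solution: y = Ce^(5e^x)
Applying IC y(0) = 2:
Particular solution: y = 2e^(5(e^x - 1))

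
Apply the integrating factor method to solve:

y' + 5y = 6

Using integrating factor method:

General solution: y = 6/5 + Ce^(-5x)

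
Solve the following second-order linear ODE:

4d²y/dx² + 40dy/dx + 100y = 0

Characteristic equation: 4r² + 40r + 100 = 0
Divide by 4: r² + 10r + 25 = 0
Factored: (r + 5)² = 0
Repeated root: r = -5
General solution: y = (C₁ + C₂x)e^(-5x)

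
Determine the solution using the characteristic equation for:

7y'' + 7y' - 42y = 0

Characteristic equation: 7r² + 7r - 42 = 0
Divide by 7: r² + r - 6 = 0
Roots: r = 2, -3 (distinct real)
General solution: y = C₁e^(2x) + C₂e^(-3x)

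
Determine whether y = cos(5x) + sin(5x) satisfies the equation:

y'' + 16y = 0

Verification:
y'' = -25cos(5x) - 25sin(5x)
y'' + 16y ≠ 0 (frequency mismatch: got 25 instead of 16)

No, it is not a solution.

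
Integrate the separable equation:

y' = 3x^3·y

Separating variables and integrating:
ln|y| = 3x^4/4 + C

General solution: y = Ce^(3x^4/4)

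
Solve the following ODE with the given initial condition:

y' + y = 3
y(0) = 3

General solution: y = 3 + Ce^(-x)
Applying y(0) = 3: C = 3 - 3 = 0
Particular solution: y = 3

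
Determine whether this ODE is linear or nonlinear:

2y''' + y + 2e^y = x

Nonlinear (e^y is nonlinear in y)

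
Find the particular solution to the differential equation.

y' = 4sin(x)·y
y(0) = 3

General solution: y = Ce^(-4cos(x))
Applying IC y(0) = 3:
Particular solution: y = 3e^(4(1-cos(x)))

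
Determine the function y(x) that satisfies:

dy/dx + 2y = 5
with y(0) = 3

General solution: y = 5/2 + Ce^(-2x)
Applying y(0) = 3: C = 3 - 5/2 = 1/2
Particular solution: y = 5/2 + (1/2)e^(-2x)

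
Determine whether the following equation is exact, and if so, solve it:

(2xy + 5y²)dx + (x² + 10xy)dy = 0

Verify exactness: ∂M/∂y = ∂N/∂x ✓
Find F(x,y) such that ∂F/∂x = M, ∂F/∂y = N
Solution: x²y + 5xy² = C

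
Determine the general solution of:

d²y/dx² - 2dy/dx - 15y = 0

Characteristic equation: r² - 2r - 15 = 0
Roots: r = 5, -3 (distinct real)
General solution: y = C₁e^(5x) + C₂e^(-3x)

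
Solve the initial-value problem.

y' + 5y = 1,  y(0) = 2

General solution: y = 1/5 + Ce^(-5x)
Applying y(0) = 2: C = 2 - 1/5 = 9/5
Particular solution: y = 1/5 + (9/5)e^(-5x)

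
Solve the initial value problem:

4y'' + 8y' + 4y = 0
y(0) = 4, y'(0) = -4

General solution: y = (C₁ + C₂x)e^(-x)
Repeated root r = -1
Applying ICs: C₁ = 4, C₂ = 0
Particular solution: y = 4e^(-x)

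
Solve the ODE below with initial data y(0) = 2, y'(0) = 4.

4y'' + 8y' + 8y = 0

General solution: y = e^(-x)(C₁cos(x) + C₂sin(x))
Complex roots r = -1 ± i
Applying ICs: C₁ = 2, C₂ = 6
Particular solution: y = e^(-x)(2cos(x) + 6sin(x))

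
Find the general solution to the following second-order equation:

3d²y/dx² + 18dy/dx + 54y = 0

Characteristic equation: 3r² + 18r + 54 = 0
Divide by 3: r² + 6r + 18 = 0
Roots: r = -3 ± 3i (complex conjugates)
General solution: y = e^(-3x)(C₁cos(3x) + C₂sin(3x))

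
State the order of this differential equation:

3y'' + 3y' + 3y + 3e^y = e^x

The order is 2 (highest derivative is of order 2).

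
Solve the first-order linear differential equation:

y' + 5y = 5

Using integrating factor method:

General solution: y = 1 + Ce^(-5x)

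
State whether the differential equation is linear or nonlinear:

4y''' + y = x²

Linear (y and its derivatives appear to the first power only, no products of y terms)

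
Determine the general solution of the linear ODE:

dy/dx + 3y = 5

Using integrating factor method:

General solution: y = 5/3 + Ce^(-3x)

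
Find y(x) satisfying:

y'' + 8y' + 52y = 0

Characteristic equation: r² + 8r + 52 = 0
Roots: r = -4 ± 6i (complex conjugates)
General solution: y = e^(-4x)(C₁cos(6x) + C₂sin(6x))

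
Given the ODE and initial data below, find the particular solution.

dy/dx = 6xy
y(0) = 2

General solution: y = Ce^(3x²)
Applying IC y(0) = 2:
Particular solution: y = 2e^(3x²)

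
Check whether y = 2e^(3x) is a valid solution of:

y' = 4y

Verification:
y = 2e^(3x)
y' = 6e^(3x)
But 4y = 8e^(3x)
y' ≠ 4y — the derivative does not match

No, it is not a solution.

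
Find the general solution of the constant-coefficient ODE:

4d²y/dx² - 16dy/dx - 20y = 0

Characteristic equation: 4r² - 16r - 20 = 0
Divide by 4: r² - 4r - 5 = 0
Roots: r = 5, -1 (distinct real)
General solution: y = C₁e^(5x) + C₂e^(-x)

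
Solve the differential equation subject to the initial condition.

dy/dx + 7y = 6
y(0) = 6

General solution: y = 6/7 + Ce^(-7x)
Applying y(0) = 6: C = 6 - 6/7 = 36/7
Particular solution: y = 6/7 + (36/7)e^(-7x)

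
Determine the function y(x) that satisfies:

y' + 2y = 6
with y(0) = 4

General solution: y = 3 + Ce^(-2x)
Applying y(0) = 4: C = 4 - 3 = 1
Particular solution: y = 3 + e^(-2x)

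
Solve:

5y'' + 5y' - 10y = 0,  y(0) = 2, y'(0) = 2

General solution: y = C₁e^x + C₂e^(-2x)
Applying ICs: C₁ = 2, C₂ = 0
Particular solution: y = 2e^x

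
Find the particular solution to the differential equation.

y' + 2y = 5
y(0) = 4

General solution: y = 5/2 + Ce^(-2x)
Applying y(0) = 4: C = 4 - 5/2 = 3/2
Particular solution: y = 5/2 + (3/2)e^(-2x)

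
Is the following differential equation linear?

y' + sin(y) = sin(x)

No. Nonlinear (sin(y) is nonlinear in y)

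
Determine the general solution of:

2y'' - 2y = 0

Characteristic equation: 2r² - 2 = 0
Divide by 2: r² - 1 = 0
Roots: r = 1, -1 (distinct real)
General solution: y = C₁e^x + C₂e^(-x)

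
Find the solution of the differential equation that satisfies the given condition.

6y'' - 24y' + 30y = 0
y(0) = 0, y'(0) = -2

General solution: y = e^(2x)(C₁cos(x) + C₂sin(x))
Complex roots r = 2 ± i
Applying ICs: C₁ = 0, C₂ = -2
Particular solution: y = e^(2x)(-2sin(x))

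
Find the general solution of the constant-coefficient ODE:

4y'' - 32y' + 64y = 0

Characteristic equation: 4r² - 32r + 64 = 0
Divide by 4: r² - 8r + 16 = 0
Factored: (r - 4)² = 0
Repeated root: r = 4
General solution: y = (C₁ + C₂x)e^(4x)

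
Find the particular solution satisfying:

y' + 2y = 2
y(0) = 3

General solution: y = 1 + Ce^(-2x)
Applying y(0) = 3: C = 3 - 1 = 2
Particular solution: y = 1 + 2e^(-2x)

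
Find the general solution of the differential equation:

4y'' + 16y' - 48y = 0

Characteristic equation: 4r² + 16r - 48 = 0
Divide by 4: r² + 4r - 12 = 0
Roots: r = 2, -6 (distinct real)
General solution: y = C₁e^(2x) + C₂e^(-6x)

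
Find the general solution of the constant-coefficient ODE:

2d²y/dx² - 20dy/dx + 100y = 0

Characteristic equation: 2r² - 20r + 100 = 0
Divide by 2: r² - 10r + 50 = 0
Roots: r = 5 ± 5i (complex conjugates)
General solution: y = e^(5x)(C₁cos(5x) + C₂sin(5x))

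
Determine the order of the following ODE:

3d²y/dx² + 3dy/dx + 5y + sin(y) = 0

The order is 2 (highest derivative is of order 2).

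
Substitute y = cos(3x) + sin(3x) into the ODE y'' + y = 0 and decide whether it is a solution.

Verification:
y'' = -9cos(3x) - 9sin(3x)
y'' + y ≠ 0 (frequency mismatch: got 9 instead of 1)

No, it is not a solution.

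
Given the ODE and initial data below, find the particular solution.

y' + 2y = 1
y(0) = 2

General solution: y = 1/2 + Ce^(-2x)
Applying y(0) = 2: C = 2 - 1/2 = 3/2
Particular solution: y = 1/2 + (3/2)e^(-2x)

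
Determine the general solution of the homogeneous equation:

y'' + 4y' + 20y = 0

Characteristic equation: r² + 4r + 20 = 0
Roots: r = -2 ± 4i (complex conjugates)
General solution: y = e^(-2x)(C₁cos(4x) + C₂sin(4x))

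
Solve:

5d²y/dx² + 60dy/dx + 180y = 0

Characteristic equation: 5r² + 60r + 180 = 0
Divide by 5: r² + 12r + 36 = 0
Factored: (r + 6)² = 0
Repeated root: r = -6
General solution: y = (C₁ + C₂x)e^(-6x)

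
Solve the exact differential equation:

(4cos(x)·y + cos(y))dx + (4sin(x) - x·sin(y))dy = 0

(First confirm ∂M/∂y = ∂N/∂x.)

Verify exactness: ∂M/∂y = ∂N/∂x ✓
Find F(x,y) such that ∂F/∂x = M, ∂F/∂y = N
Solution: 4sin(x)·y + x·cos(y) = C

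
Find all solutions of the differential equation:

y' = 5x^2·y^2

Separating variables and integrating:
-1/y = 5x^3/3 + C

General solution: y^-1 = (-5/3)x^3 + C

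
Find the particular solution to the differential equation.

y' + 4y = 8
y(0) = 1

General solution: y = 2 + Ce^(-4x)
Applying y(0) = 1: C = 1 - 2 = -1
Particular solution: y = 2 - e^(-4x)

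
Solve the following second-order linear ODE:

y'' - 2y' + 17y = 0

Characteristic equation: r² - 2r + 17 = 0
Roots: r = 1 ± 4i (complex conjugates)
General solution: y = e^x(C₁cos(4x) + C₂sin(4x))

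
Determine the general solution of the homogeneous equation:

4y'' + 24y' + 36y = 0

Characteristic equation: 4r² + 24r + 36 = 0
Divide by 4: r² + 6r + 9 = 0
Factored: (r + 3)² = 0
Repeated root: r = -3
General solution: y = (C₁ + C₂x)e^(-3x)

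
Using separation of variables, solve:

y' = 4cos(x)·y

Separating variables and integrating:
ln|y| = 4sin(x) + C

General solution: y = Ce^(4sin(x))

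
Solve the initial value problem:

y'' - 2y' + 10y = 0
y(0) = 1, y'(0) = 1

General solution: y = e^x(C₁cos(3x) + C₂sin(3x))
Complex roots r = 1 ± 3i
Applying ICs: C₁ = 1, C₂ = 0
Particular solution: y = e^x(cos(3x))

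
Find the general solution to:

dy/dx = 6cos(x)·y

Separating variables and integrating:
ln|y| = 6sin(x) + C

General solution: y = Ce^(6sin(x))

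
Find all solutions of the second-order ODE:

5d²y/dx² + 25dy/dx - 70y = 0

Characteristic equation: 5r² + 25r - 70 = 0
Divide by 5: r² + 5r - 14 = 0
Roots: r = 2, -7 (distinct real)
General solution: y = C₁e^(2x) + C₂e^(-7x)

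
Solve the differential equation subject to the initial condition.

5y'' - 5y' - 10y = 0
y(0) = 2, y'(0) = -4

General solution: y = C₁e^(2x) + C₂e^(-x)
Applying ICs: C₁ = -2/3, C₂ = 8/3
Particular solution: y = -(2/3)e^(2x) + (8/3)e^(-x)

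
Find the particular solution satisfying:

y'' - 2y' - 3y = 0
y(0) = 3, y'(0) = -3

General solution: y = C₁e^(3x) + C₂e^(-x)
Applying ICs: C₁ = 0, C₂ = 3
Particular solution: y = 3e^(-x)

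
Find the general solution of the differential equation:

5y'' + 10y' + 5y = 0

Characteristic equation: 5r² + 10r + 5 = 0
Divide by 5: r² + 2r + 1 = 0
Factored: (r + 1)² = 0
Repeated root: r = -1
General solution: y = (C₁ + C₂x)e^(-x)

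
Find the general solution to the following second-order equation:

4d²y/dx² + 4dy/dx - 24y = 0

Characteristic equation: 4r² + 4r - 24 = 0
Divide by 4: r² + r - 6 = 0
Roots: r = 2, -3 (distinct real)
General solution: y = C₁e^(2x) + C₂e^(-3x)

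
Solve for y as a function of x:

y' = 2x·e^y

Separating variables and integrating:
-e^(-y) = x² + C

General solution: y = -ln(C - x²)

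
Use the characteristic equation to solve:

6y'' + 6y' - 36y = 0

Characteristic equation: 6r² + 6r - 36 = 0
Divide by 6: r² + r - 6 = 0
Roots: r = 2, -3 (distinct real)
General solution: y = C₁e^(2x) + C₂e^(-3x)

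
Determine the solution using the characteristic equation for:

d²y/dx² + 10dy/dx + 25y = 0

Characteristic equation: r² + 10r + 25 = 0
Factored: (r + 5)² = 0
Repeated root: r = -5
General solution: y = (C₁ + C₂x)e^(-5x)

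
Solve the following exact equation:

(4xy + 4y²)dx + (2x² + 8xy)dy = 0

Verify exactness: ∂M/∂y = ∂N/∂x ✓
Find F(x,y) such that ∂F/∂x = M, ∂F/∂y = N
Solution: 2x²y + 4xy² = C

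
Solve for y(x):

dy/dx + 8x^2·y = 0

Using integrating factor method:

General solution: y = Ce^(-8x^3/3)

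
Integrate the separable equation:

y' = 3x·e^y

Separating variables and integrating:
-e^(-y) = 3x²/2 + C

General solution: y = -ln(C - 3x²/2)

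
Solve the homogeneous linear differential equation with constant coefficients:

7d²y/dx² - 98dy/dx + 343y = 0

Characteristic equation: 7r² - 98r + 343 = 0
Divide by 7: r² - 14r + 49 = 0
Factored: (r - 7)² = 0
Repeated root: r = 7
General solution: y = (C₁ + C₂x)e^(7x)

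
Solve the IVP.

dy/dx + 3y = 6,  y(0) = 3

General solution: y = 2 + Ce^(-3x)
Applying y(0) = 3: C = 3 - 2 = 1
Particular solution: y = 2 + e^(-3x)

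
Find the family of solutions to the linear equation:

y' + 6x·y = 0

Using integrating factor method:

General solution: y = Ce^(-3x^2)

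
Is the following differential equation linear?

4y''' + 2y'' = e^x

Yes. Linear (y and its derivatives appear to the first power only, no products of y terms)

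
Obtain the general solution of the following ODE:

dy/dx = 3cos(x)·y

Separating variables and integrating:
ln|y| = 3sin(x) + C

General solution: y = Ce^(3sin(x))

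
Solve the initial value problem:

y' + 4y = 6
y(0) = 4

General solution: y = 3/2 + Ce^(-4x)
Applying y(0) = 4: C = 4 - 3/2 = 5/2
Particular solution: y = 3/2 + (5/2)e^(-4x)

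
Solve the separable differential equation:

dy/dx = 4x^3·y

Separating variables and integrating:
ln|y| = x^4 + C

General solution: y = Ce^(x^4)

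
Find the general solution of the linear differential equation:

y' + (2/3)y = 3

Using integrating factor method:

General solution: y = 9/2 + Ce^(-2x/3)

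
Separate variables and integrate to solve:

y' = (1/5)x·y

Separating variables and integrating:
ln|y| = x^2/10 + C

General solution: y = Ce^(x^2/10)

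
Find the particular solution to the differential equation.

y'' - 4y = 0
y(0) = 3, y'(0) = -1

General solution: y = C₁e^(2x) + C₂e^(-2x)
Applying ICs: C₁ = 5/4, C₂ = 7/4
Particular solution: y = (5/4)e^(2x) + (7/4)e^(-2x)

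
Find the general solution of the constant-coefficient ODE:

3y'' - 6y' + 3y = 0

Characteristic equation: 3r² - 6r + 3 = 0
Divide by 3: r² - 2r + 1 = 0
Factored: (r - 1)² = 0
Repeated root: r = 1
General solution: y = (C₁ + C₂x)e^x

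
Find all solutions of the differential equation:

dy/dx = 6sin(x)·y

Separating variables and integrating:
ln|y| = -6cos(x) + C

General solution: y = Ce^(-6cos(x))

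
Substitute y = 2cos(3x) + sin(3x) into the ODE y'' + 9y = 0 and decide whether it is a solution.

Verification:
y'' = -18cos(3x) - 9sin(3x)
y'' + 9y = 0 ✓

Yes, it is a solution.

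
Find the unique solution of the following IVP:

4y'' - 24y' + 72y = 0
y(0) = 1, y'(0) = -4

General solution: y = e^(3x)(C₁cos(3x) + C₂sin(3x))
Complex roots r = 3 ± 3i
Applying ICs: C₁ = 1, C₂ = -7/3
Particular solution: y = e^(3x)(cos(3x) - (7/3)sin(3x))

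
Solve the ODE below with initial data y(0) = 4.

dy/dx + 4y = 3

General solution: y = 3/4 + Ce^(-4x)
Applying y(0) = 4: C = 4 - 3/4 = 13/4
Particular solution: y = 3/4 + (13/4)e^(-4x)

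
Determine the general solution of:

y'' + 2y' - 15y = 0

Characteristic equation: r² + 2r - 15 = 0
Roots: r = 3, -5 (distinct real)
General solution: y = C₁e^(3x) + C₂e^(-5x)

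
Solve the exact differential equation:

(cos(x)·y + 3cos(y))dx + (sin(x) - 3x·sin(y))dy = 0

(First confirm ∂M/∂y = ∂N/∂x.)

Verify exactness: ∂M/∂y = ∂N/∂x ✓
Find F(x,y) such that ∂F/∂x = M, ∂F/∂y = N
Solution: sin(x)·y + 3x·cos(y) = C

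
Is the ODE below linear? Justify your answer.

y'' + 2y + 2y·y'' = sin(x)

No. Nonlinear (y·y'' term)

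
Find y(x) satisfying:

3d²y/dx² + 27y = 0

Characteristic equation: 3r² + 27 = 0
Divide by 3: r² + 9 = 0
Roots: r = ±3i (complex conjugates)
General solution: y = C₁cos(3x) + C₂sin(3x)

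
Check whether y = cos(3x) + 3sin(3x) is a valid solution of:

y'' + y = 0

Verification:
y'' = -9cos(3x) - 27sin(3x)
y'' + y ≠ 0 (frequency mismatch: got 9 instead of 1)

No, it is not a solution.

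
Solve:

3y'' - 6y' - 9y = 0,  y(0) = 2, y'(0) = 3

General solution: y = C₁e^(3x) + C₂e^(-x)
Applying ICs: C₁ = 5/4, C₂ = 3/4
Particular solution: y = (5/4)e^(3x) + (3/4)e^(-x)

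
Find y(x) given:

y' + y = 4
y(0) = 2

General solution: y = 4 + Ce^(-x)
Applying y(0) = 2: C = 2 - 4 = -2
Particular solution: y = 4 - 2e^(-x)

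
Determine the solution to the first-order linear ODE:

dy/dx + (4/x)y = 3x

Using integrating factor method:

General solution: y = (1/2)x^2 + Cx^(-4)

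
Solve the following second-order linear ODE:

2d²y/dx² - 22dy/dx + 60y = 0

Characteristic equation: 2r² - 22r + 60 = 0
Divide by 2: r² - 11r + 30 = 0
Roots: r = 6, 5 (distinct real)
General solution: y = C₁e^(6x) + C₂e^(5x)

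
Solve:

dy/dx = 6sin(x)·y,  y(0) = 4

General solution: y = Ce^(-6cos(x))
Applying IC y(0) = 4:
Particular solution: y = 4e^(6(1-cos(x)))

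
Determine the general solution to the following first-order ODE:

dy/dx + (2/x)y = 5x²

Using integrating factor method:

General solution: y = x^3 + Cx^(-2)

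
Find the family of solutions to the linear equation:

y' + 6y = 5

Using integrating factor method:

General solution: y = 5/6 + Ce^(-6x)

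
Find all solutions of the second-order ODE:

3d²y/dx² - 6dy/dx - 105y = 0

Characteristic equation: 3r² - 6r - 105 = 0
Divide by 3: r² - 2r - 35 = 0
Roots: r = 7, -5 (distinct real)
General solution: y = C₁e^(7x) + C₂e^(-5x)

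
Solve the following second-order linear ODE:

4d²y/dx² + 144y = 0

Characteristic equation: 4r² + 144 = 0
Divide by 4: r² + 36 = 0
Roots: r = ±6i (complex conjugates)
General solution: y = C₁cos(6x) + C₂sin(6x)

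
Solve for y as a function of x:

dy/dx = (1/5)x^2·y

Separating variables and integrating:
ln|y| = x^3/15 + C

General solution: y = Ce^(x^3/15)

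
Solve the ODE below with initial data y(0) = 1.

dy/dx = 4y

General solution: y = Ce^(4x)
Applying IC y(0) = 1:
Particular solution: y = e^(4x)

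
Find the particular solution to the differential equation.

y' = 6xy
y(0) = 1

General solution: y = Ce^(3x²)
Applying IC y(0) = 1:
Particular solution: y = e^(3x²)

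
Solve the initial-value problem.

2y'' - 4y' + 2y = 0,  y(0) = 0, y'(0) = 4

General solution: y = (C₁ + C₂x)e^x
Repeated root r = 1
Applying ICs: C₁ = 0, C₂ = 4
Particular solution: y = 4xe^x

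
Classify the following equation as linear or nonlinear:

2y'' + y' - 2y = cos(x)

Linear (y and its derivatives appear to the first power only, no products of y terms)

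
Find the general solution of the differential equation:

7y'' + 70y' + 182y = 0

Characteristic equation: 7r² + 70r + 182 = 0
Divide by 7: r² + 10r + 26 = 0
Roots: r = -5 ± i (complex conjugates)
General solution: y = e^(-5x)(C₁cos(x) + C₂sin(x))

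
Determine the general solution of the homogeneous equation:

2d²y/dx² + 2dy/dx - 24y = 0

Characteristic equation: 2r² + 2r - 24 = 0
Divide by 2: r² + r - 12 = 0
Roots: r = 3, -4 (distinct real)
General solution: y = C₁e^(3x) + C₂e^(-4x)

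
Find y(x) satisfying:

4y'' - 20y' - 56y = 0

Characteristic equation: 4r² - 20r - 56 = 0
Divide by 4: r² - 5r - 14 = 0
Roots: r = 7, -2 (distinct real)
General solution: y = C₁e^(7x) + C₂e^(-2x)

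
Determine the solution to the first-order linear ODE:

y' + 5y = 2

Using integrating factor method:

General solution: y = 2/5 + Ce^(-5x)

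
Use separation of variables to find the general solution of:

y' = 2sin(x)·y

Separating variables and integrating:
ln|y| = -2cos(x) + C

General solution: y = Ce^(-2cos(x))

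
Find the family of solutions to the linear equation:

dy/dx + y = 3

Using integrating factor method:

General solution: y = 3 + Ce^(-x)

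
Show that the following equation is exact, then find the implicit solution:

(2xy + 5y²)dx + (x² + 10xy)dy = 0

Verify exactness: ∂M/∂y = ∂N/∂x ✓
Find F(x,y) such that ∂F/∂x = M, ∂F/∂y = N
Solution: x²y + 5xy² = C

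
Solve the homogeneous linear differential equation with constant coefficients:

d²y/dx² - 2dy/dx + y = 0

Characteristic equation: r² - 2r + 1 = 0
Factored: (r - 1)² = 0
Repeated root: r = 1
General solution: y = (C₁ + C₂x)e^x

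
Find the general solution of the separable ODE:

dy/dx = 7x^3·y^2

Separating variables and integrating:
-1/y = 7x^4/4 + C

General solution: y^-1 = (-7/4)x^4 + C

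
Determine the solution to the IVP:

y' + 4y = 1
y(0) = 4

General solution: y = 1/4 + Ce^(-4x)
Applying y(0) = 4: C = 4 - 1/4 = 15/4
Particular solution: y = 1/4 + (15/4)e^(-4x)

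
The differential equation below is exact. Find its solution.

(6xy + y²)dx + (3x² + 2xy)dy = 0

Verify exactness: ∂M/∂y = ∂N/∂x ✓
Find F(x,y) such that ∂F/∂x = M, ∂F/∂y = N
Solution: 3x²y + xy² = C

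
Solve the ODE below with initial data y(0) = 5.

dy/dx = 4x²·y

General solution: y = Ce^(4x³/3)
Applying IC y(0) = 5:
Particular solution: y = 5e^(4x³/3)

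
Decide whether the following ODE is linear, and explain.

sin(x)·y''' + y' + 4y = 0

Linear (y and its derivatives appear to the first power only, no products of y terms)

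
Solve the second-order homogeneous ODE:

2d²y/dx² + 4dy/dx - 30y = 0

Characteristic equation: 2r² + 4r - 30 = 0
Divide by 2: r² + 2r - 15 = 0
Roots: r = 3, -5 (distinct real)
General solution: y = C₁e^(3x) + C₂e^(-5x)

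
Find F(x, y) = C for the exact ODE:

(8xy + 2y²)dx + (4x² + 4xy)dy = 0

Verify exactness: ∂M/∂y = ∂N/∂x ✓
Find F(x,y) such that ∂F/∂x = M, ∂F/∂y = N
Solution: 4x²y + 2xy² = C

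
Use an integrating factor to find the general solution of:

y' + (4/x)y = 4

Using integrating factor method:

General solution: y = (4/5)x + Cx^(-4)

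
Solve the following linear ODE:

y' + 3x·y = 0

Using integrating factor method:

General solution: y = Ce^(-3x^2/2)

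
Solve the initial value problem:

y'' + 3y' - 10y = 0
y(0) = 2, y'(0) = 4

General solution: y = C₁e^(2x) + C₂e^(-5x)
Applying ICs: C₁ = 2, C₂ = 0
Particular solution: y = 2e^(2x)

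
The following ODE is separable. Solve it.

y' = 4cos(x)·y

Separating variables and integrating:
ln|y| = 4sin(x) + C

General solution: y = Ce^(4sin(x))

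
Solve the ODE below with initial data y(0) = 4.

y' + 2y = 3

General solution: y = 3/2 + Ce^(-2x)
Applying y(0) = 4: C = 4 - 3/2 = 5/2
Particular solution: y = 3/2 + (5/2)e^(-2x)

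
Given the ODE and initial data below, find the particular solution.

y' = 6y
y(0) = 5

General solution: y = Ce^(6x)
Applying IC y(0) = 5:
Particular solution: y = 5e^(6x)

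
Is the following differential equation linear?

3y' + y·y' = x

No. Nonlinear (product y·y')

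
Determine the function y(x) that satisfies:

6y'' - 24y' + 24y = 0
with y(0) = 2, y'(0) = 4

General solution: y = (C₁ + C₂x)e^(2x)
Repeated root r = 2
Applying ICs: C₁ = 2, C₂ = 0
Particular solution: y = 2e^(2x)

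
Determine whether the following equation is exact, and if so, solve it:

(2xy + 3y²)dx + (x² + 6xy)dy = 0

Verify exactness: ∂M/∂y = ∂N/∂x ✓
Find F(x,y) such that ∂F/∂x = M, ∂F/∂y = N
Solution: x²y + 3xy² = C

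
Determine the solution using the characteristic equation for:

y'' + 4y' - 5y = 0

Characteristic equation: r² + 4r - 5 = 0
Roots: r = 1, -5 (distinct real)
General solution: y = C₁e^x + C₂e^(-5x)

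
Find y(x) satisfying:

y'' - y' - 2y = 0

Characteristic equation: r² - r - 2 = 0
Roots: r = 2, -1 (distinct real)
General solution: y = C₁e^(2x) + C₂e^(-x)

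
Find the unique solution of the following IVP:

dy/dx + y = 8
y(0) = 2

General solution: y = 8 + Ce^(-x)
Applying y(0) = 2: C = 2 - 8 = -6
Particular solution: y = 8 - 6e^(-x)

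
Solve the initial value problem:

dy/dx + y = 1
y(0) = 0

General solution: y = 1 + Ce^(-x)
Applying y(0) = 0: C = 0 - 1 = -1
Particular solution: y = 1 - e^(-x)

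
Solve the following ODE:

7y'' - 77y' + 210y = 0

Characteristic equation: 7r² - 77r + 210 = 0
Divide by 7: r² - 11r + 30 = 0
Roots: r = 5, 6 (distinct real)
General solution: y = C₁e^(5x) + C₂e^(6x)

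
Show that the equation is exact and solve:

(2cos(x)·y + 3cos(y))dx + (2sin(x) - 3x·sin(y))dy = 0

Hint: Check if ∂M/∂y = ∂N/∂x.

Verify exactness: ∂M/∂y = ∂N/∂x ✓
Find F(x,y) such that ∂F/∂x = M, ∂F/∂y = N
Solution: 2sin(x)·y + 3x·cos(y) = C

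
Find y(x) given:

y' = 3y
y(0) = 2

General solution: y = Ce^(3x)
Applying IC y(0) = 2:
Particular solution: y = 2e^(3x)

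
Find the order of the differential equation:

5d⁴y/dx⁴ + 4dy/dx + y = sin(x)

The order is 4 (highest derivative is of order 4).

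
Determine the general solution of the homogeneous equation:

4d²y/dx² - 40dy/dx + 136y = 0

Characteristic equation: 4r² - 40r + 136 = 0
Divide by 4: r² - 10r + 34 = 0
Roots: r = 5 ± 3i (complex conjugates)
General solution: y = e^(5x)(C₁cos(3x) + C₂sin(3x))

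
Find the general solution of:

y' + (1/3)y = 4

Using integrating factor method:

General solution: y = 12 + Ce^(-x/3)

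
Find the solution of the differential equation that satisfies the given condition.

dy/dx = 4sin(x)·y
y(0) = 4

General solution: y = Ce^(-4cos(x))
Applying IC y(0) = 4:
Particular solution: y = 4e^(4(1-cos(x)))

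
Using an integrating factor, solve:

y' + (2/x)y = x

Using integrating factor method:

General solution: y = (1/4)x^2 + Cx^(-2)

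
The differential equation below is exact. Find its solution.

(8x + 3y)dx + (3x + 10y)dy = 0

Verify exactness: ∂M/∂y = ∂N/∂x ✓
Find F(x,y) such that ∂F/∂x = M, ∂F/∂y = N
Solution: 4x² + 3xy + 5y² = C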